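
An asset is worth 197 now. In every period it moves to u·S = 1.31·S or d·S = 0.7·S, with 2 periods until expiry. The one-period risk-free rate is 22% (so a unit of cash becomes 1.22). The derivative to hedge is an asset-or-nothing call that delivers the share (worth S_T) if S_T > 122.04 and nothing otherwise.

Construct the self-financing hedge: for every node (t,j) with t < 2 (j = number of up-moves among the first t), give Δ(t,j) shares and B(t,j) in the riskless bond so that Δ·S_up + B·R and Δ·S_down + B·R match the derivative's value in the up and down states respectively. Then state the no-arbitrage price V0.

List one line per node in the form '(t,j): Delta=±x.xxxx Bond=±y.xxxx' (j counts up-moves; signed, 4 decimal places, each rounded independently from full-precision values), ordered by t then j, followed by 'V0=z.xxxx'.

The replicating-portfolio and risk-neutral prices coincide; use p* = (1.22−0.7)/(1.31−0.7) = 0.8525 for the latter.
Terminal values V(2,·): V(2,0)=0.0000, V(2,1)=180.6490, V(2,2)=338.0717
  t=1,j=0: stock 137.9000 → up 180.6490 (V=180.6490), down 96.5300 (V=0.0000). Price 126.2261; hedge Δ=2.1475, bond B=-169.9198.
  t=1,j=1: stock 258.0700 → up 338.0717 (V=338.0717), down 180.6490 (V=180.6490). Price 258.0700; hedge Δ=1.0000, bond B=0.0000.
  t=0,j=0: stock 197.0000 → up 258.0700 (V=258.0700), down 137.9000 (V=126.2261). Price 195.5882; hedge Δ=1.0971, bond B=-20.5493.
The time-0 hedge costs 195.5882, which is the no-arbitrage price.

(0,0): Delta=1.0971 Bond=-20.5493
(1,0): Delta=2.1475 Bond=-169.9198
(1,1): Delta=1.0000 Bond=0.0000
V0=195.5882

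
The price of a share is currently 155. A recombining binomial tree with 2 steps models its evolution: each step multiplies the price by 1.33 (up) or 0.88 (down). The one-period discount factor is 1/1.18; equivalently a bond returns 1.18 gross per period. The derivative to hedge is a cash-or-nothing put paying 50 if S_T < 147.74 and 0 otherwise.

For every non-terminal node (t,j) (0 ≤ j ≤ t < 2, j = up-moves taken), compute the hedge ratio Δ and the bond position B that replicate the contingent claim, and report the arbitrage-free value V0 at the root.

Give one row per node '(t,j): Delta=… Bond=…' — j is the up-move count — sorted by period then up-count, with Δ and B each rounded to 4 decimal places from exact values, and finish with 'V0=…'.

The replicating-portfolio and risk-neutral prices coincide; use p* = (1.18−0.88)/(1.33−0.88) = 0.6667 for the latter.
Payoff layer (t=2): V(2,0)=50.0000, V(2,1)=0.0000, V(2,2)=0.0000
Node (1,0) S=136.4000: V=(p*·0.0000+(1−p*)·50.0000)/1.18=14.1243; Δ=(0.0000−50.0000)/(181.4120−120.0320)=-0.8146; B=V−Δ·S=125.2354
Node (1,1) S=206.1500: V=(p*·0.0000+(1−p*)·0.0000)/1.18=0.0000; Δ=(0.0000−0.0000)/(274.1795−181.4120)=0.0000; B=V−Δ·S=0.0000
Node (0,0) S=155.0000: V=(p*·0.0000+(1−p*)·14.1243)/1.18=3.9899; Δ=(0.0000−14.1243)/(206.1500−136.4000)=-0.2025; B=V−Δ·S=35.3772
Each (Δ,B) replicates both successor values, so the strategy is self-financing and V0 is arbitrage-free.

(0,0): Delta=-0.2025 Bond=35.3772
(1,0): Delta=-0.8146 Bond=125.2354
(1,1): Delta=0.0000 Bond=0.0000
V0=3.9899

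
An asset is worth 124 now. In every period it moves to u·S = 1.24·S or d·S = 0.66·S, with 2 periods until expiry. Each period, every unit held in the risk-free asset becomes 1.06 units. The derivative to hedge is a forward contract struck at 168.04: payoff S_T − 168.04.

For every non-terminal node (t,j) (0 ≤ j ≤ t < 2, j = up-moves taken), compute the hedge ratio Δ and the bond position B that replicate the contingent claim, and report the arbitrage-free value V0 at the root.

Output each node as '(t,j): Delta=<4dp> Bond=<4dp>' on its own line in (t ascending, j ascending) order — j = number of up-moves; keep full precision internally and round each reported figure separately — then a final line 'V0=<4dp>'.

(0,0): Delta=1.0000 Bond=-149.5550
(1,0): Delta=1.0000 Bond=-158.5283
(1,1): Delta=1.0000 Bond=-158.5283
V0=-25.5550

No-arbitrage ⇒ martingale measure with p* = (R−d)/(u−d) = 0.6897.
Payoff layer (t=2): V(2,0)=-114.0256, V(2,1)=-66.5584, V(2,2)=22.6224
  t=1,j=0: stock 81.8400 → up 101.4816 (V=-66.5584), down 54.0144 (V=-114.0256). Price -76.6883; hedge Δ=1.0000, bond B=-158.5283.
  t=1,j=1: stock 153.7600 → up 190.6624 (V=22.6224), down 101.4816 (V=-66.5584). Price -4.7683; hedge Δ=1.0000, bond B=-158.5283.
  t=0,j=0: stock 124.0000 → up 153.7600 (V=-4.7683), down 81.8400 (V=-76.6883). Price -25.5550; hedge Δ=1.0000, bond B=-149.5550.
Root portfolio cost Δ·124+B reproduces V0=-25.5550.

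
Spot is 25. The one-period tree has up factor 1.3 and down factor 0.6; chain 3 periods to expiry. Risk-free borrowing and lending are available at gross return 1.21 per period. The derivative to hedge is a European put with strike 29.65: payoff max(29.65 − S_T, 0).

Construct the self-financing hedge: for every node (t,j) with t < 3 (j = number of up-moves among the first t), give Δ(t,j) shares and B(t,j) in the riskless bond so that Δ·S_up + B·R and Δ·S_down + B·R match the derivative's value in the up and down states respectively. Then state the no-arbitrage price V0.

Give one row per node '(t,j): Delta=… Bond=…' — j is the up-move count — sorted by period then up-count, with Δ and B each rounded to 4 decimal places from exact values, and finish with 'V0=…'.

Since d<R<u, set p* = (R−d)/(u−d) = 0.8714; price each node as the discounted p*-expectation of its children.
Terminal values V(3,·): V(3,0)=24.2500, V(3,1)=17.9500, V(3,2)=4.3000, V(3,3)=0.0000
(2,0): S=9.0000. Δ = (V_up−V_dn)/(S_up−S_dn) = (17.9500−24.2500)/(11.7000−5.4000) = -1.0000. V = [p*·17.9500 + (1−p*)·24.2500]/1.21 = 15.5041. B = V − Δ·S = 24.5041.
(2,1): S=19.5000. Δ = (V_up−V_dn)/(S_up−S_dn) = (4.3000−17.9500)/(25.3500−11.7000) = -1.0000. V = [p*·4.3000 + (1−p*)·17.9500]/1.21 = 5.0041. B = V − Δ·S = 24.5041.
(2,2): S=42.2500. Δ = (V_up−V_dn)/(S_up−S_dn) = (0.0000−4.3000)/(54.9250−25.3500) = -0.1454. V = [p*·0.0000 + (1−p*)·4.3000]/1.21 = 0.4569. B = V − Δ·S = 6.5998.
(1,0): S=15.0000. Δ = (V_up−V_dn)/(S_up−S_dn) = (5.0041−15.5041)/(19.5000−9.0000) = -1.0000. V = [p*·5.0041 + (1−p*)·15.5041]/1.21 = 5.2513. B = V − Δ·S = 20.2513.
(1,1): S=32.5000. Δ = (V_up−V_dn)/(S_up−S_dn) = (0.4569−5.0041)/(42.2500−19.5000) = -0.1999. V = [p*·0.4569 + (1−p*)·5.0041]/1.21 = 0.8608. B = V − Δ·S = 7.3568.
(0,0): S=25.0000. Δ = (V_up−V_dn)/(S_up−S_dn) = (0.8608−5.2513)/(32.5000−15.0000) = -0.2509. V = [p*·0.8608 + (1−p*)·5.2513]/1.21 = 1.1779. B = V − Δ·S = 7.4502.
Root portfolio cost Δ·25+B reproduces V0=1.1779.

(0,0): Delta=-0.2509 Bond=7.4502
(1,0): Delta=-1.0000 Bond=20.2513
(1,1): Delta=-0.1999 Bond=7.3568
(2,0): Delta=-1.0000 Bond=24.5041
(2,1): Delta=-1.0000 Bond=24.5041
(2,2): Delta=-0.1454 Bond=6.5998
V0=1.1779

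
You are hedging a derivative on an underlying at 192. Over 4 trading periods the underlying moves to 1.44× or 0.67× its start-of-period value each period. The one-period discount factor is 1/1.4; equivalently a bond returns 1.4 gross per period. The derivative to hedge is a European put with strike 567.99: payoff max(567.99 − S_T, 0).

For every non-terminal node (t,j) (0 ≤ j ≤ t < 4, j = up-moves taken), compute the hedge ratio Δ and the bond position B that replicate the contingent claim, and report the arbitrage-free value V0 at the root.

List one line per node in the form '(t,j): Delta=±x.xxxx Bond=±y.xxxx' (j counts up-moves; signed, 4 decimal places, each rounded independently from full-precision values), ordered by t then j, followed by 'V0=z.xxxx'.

(0,0): Delta=-0.4590 Bond=98.1392
(1,0): Delta=-1.0000 Bond=206.9934
(1,1): Delta=-0.4452 Bond=133.5813
(2,0): Delta=-1.0000 Bond=289.7908
(2,1): Delta=-1.0000 Bond=289.7908
(2,2): Delta=-0.4310 Bond=181.3822
(3,0): Delta=-1.0000 Bond=405.7071
(3,1): Delta=-1.0000 Bond=405.7071
(3,2): Delta=-1.0000 Bond=405.7071
(3,3): Delta=-0.4165 Bond=245.6189
V0=10.0176

No-arbitrage ⇒ martingale measure with p* = (R−d)/(u−d) = 0.9481.
Terminal values V(4,·): V(4,0)=529.2998, V(4,1)=484.8350, V(4,2)=389.2689, V(4,3)=183.8730, V(4,4)=0.0000
  t=3,j=0: stock 57.7465 → up 83.1550 (V=484.8350), down 38.6902 (V=529.2998). Price 347.9606; hedge Δ=-1.0000, bond B=405.7071.
  t=3,j=1: stock 124.1119 → up 178.7211 (V=389.2689), down 83.1550 (V=484.8350). Price 281.5953; hedge Δ=-1.0000, bond B=405.7071.
  t=3,j=2: stock 266.7479 → up 384.1170 (V=183.8730), down 178.7211 (V=389.2689). Price 138.9592; hedge Δ=-1.0000, bond B=405.7071.
  t=3,j=3: stock 573.3089 → up 825.5649 (V=0.0000), down 384.1170 (V=183.8730). Price 6.8227; hedge Δ=-0.4165, bond B=245.6189.
  t=2,j=0: stock 86.1888 → up 124.1119 (V=281.5953), down 57.7465 (V=347.9606). Price 203.6020; hedge Δ=-1.0000, bond B=289.7908.
  t=2,j=1: stock 185.2416 → up 266.7479 (V=138.9592), down 124.1119 (V=281.5953). Price 104.5492; hedge Δ=-1.0000, bond B=289.7908.
  t=2,j=2: stock 398.1312 → up 573.3089 (V=6.8227), down 266.7479 (V=138.9592). Price 9.7764; hedge Δ=-0.4310, bond B=181.3822.
  t=1,j=0: stock 128.6400 → up 185.2416 (V=104.5492), down 86.1888 (V=203.6020). Price 78.3534; hedge Δ=-1.0000, bond B=206.9934.
  t=1,j=1: stock 276.4800 → up 398.1312 (V=9.7764), down 185.2416 (V=104.5492). Price 10.4998; hedge Δ=-0.4452, bond B=133.5813.
  t=0,j=0: stock 192.0000 → up 276.4800 (V=10.4998), down 128.6400 (V=78.3534). Price 10.0176; hedge Δ=-0.4590, bond B=98.1392.
Each (Δ,B) replicates both successor values, so the strategy is self-financing and V0 is arbitrage-free.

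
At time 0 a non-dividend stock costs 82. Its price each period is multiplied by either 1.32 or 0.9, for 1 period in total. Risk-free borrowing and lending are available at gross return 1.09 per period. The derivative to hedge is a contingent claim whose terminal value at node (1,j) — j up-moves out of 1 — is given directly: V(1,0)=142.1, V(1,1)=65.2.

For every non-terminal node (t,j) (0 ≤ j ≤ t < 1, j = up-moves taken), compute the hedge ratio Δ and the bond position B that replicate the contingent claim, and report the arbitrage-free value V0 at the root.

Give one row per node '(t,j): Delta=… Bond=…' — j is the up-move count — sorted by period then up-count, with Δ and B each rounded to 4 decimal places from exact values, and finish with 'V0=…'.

The replicating-portfolio and risk-neutral prices coincide; use p* = (1.09−0.9)/(1.32−0.9) = 0.4524 for the latter.
Payoff layer (t=1): V(1,0)=142.1000, V(1,1)=65.2000
Node (0,0) S=82.0000: V=(p*·65.2000+(1−p*)·142.1000)/1.09=98.4513; Δ=(65.2000−142.1000)/(108.2400−73.8000)=-2.2329; B=V−Δ·S=281.5465
Each (Δ,B) replicates both successor values, so the strategy is self-financing and V0 is arbitrage-free.

(0,0): Delta=-2.2329 Bond=281.5465
V0=98.4513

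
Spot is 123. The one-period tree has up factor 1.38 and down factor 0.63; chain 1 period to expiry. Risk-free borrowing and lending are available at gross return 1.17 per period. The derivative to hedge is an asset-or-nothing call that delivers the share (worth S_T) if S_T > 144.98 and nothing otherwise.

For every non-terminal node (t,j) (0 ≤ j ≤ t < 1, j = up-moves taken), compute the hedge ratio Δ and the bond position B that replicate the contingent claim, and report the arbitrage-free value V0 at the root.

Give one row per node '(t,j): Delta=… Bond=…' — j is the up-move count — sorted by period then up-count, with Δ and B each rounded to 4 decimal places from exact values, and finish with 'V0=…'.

Under the risk-neutral measure, an up-move has probability p* = (R−d)/(u−d) = 0.7200 and values discount at R = 1.17.
At expiry t=1: V(1,0)=0.0000, V(1,1)=169.7400
(0,0): S=123.0000. Δ = (V_up−V_dn)/(S_up−S_dn) = (169.7400−0.0000)/(169.7400−77.4900) = 1.8400. V = [p*·169.7400 + (1−p*)·0.0000]/1.17 = 104.4554. B = V − Δ·S = -121.8646.
Check: Δ(0,0)·S0 + B(0,0) = 104.4554 = V0.

(0,0): Delta=1.8400 Bond=-121.8646
V0=104.4554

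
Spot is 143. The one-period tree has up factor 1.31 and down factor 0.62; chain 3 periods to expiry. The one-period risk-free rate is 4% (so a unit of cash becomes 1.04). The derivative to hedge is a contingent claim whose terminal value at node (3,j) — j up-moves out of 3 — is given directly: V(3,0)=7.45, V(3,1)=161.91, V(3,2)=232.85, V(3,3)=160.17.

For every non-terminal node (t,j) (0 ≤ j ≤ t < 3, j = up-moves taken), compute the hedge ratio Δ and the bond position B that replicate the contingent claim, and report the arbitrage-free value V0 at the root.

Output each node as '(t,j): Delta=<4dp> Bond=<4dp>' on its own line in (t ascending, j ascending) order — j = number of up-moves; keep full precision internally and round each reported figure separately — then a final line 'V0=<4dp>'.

Since d<R<u, set p* = (R−d)/(u−d) = 0.6087; price each node as the discounted p*-expectation of its children.
At expiry t=3: V(3,0)=7.4500, V(3,1)=161.9100, V(3,2)=232.8500, V(3,3)=160.1700
  t=2,j=0: stock 54.9692 → up 72.0097 (V=161.9100), down 34.0809 (V=7.4500). Price 97.5665; hedge Δ=4.0724, bond B=-126.2886.
  t=2,j=1: stock 116.1446 → up 152.1494 (V=232.8500), down 72.0097 (V=161.9100). Price 197.2028; hedge Δ=0.8852, bond B=94.3912.
  t=2,j=2: stock 245.4023 → up 321.4770 (V=160.1700), down 152.1494 (V=232.8500). Price 181.3558; hedge Δ=-0.4292, bond B=286.6891.
  t=1,j=0: stock 88.6600 → up 116.1446 (V=197.2028), down 54.9692 (V=97.5665). Price 152.1295; hedge Δ=1.6287, bond B=7.7291.
  t=1,j=1: stock 187.3300 → up 245.4023 (V=181.3558), down 116.1446 (V=197.2028). Price 180.3430; hedge Δ=-0.1226, bond B=203.3097.
  t=0,j=0: stock 143.0000 → up 187.3300 (V=180.3430), down 88.6600 (V=152.1295). Price 162.7913; hedge Δ=0.2859, bond B=121.9021.
Root portfolio cost Δ·143+B reproduces V0=162.7913.

(0,0): Delta=0.2859 Bond=121.9021
(1,0): Delta=1.6287 Bond=7.7291
(1,1): Delta=-0.1226 Bond=203.3097
(2,0): Delta=4.0724 Bond=-126.2886
(2,1): Delta=0.8852 Bond=94.3912
(2,2): Delta=-0.4292 Bond=286.6891
V0=162.7913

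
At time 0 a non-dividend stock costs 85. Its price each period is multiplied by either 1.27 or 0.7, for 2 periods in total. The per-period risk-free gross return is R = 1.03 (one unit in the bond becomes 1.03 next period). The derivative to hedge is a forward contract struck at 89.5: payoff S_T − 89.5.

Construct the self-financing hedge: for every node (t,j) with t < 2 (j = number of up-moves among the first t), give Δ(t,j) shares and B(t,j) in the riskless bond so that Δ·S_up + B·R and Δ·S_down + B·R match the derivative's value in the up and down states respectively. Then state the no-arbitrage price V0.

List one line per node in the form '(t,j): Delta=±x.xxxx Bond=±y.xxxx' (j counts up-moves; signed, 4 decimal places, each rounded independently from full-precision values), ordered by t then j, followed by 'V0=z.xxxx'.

No-arbitrage ⇒ martingale measure with p* = (R−d)/(u−d) = 0.5789.
Terminal payoffs: V(2,0)=-47.8500, V(2,1)=-13.9350, V(2,2)=47.5965
  t=1,j=0: stock 59.5000 → up 75.5650 (V=-13.9350), down 41.6500 (V=-47.8500). Price -27.3932; hedge Δ=1.0000, bond B=-86.8932.
  t=1,j=1: stock 107.9500 → up 137.0965 (V=47.5965), down 75.5650 (V=-13.9350). Price 21.0568; hedge Δ=1.0000, bond B=-86.8932.
  t=0,j=0: stock 85.0000 → up 107.9500 (V=21.0568), down 59.5000 (V=-27.3932). Price 0.6377; hedge Δ=1.0000, bond B=-84.3623.
Self-financing check: at every node Δ·S+B equals the discounted successor values.

(0,0): Delta=1.0000 Bond=-84.3623
(1,0): Delta=1.0000 Bond=-86.8932
(1,1): Delta=1.0000 Bond=-86.8932
V0=0.6377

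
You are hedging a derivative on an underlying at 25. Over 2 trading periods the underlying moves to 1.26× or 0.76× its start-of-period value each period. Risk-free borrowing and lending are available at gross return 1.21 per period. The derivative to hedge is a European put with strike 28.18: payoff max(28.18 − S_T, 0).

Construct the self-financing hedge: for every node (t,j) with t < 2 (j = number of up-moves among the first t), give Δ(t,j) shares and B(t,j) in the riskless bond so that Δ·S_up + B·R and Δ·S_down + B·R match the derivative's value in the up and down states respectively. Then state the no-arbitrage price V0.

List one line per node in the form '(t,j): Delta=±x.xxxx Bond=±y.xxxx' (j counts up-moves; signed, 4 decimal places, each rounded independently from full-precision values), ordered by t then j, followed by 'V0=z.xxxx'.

No-arbitrage ⇒ martingale measure with p* = (R−d)/(u−d) = 0.9000.
Terminal payoffs: V(2,0)=13.7400, V(2,1)=4.2400, V(2,2)=0.0000
(1,0): S=19.0000. Δ = (V_up−V_dn)/(S_up−S_dn) = (4.2400−13.7400)/(23.9400−14.4400) = -1.0000. V = [p*·4.2400 + (1−p*)·13.7400]/1.21 = 4.2893. B = V − Δ·S = 23.2893.
(1,1): S=31.5000. Δ = (V_up−V_dn)/(S_up−S_dn) = (0.0000−4.2400)/(39.6900−23.9400) = -0.2692. V = [p*·0.0000 + (1−p*)·4.2400]/1.21 = 0.3504. B = V − Δ·S = 8.8304.
(0,0): S=25.0000. Δ = (V_up−V_dn)/(S_up−S_dn) = (0.3504−4.2893)/(31.5000−19.0000) = -0.3151. V = [p*·0.3504 + (1−p*)·4.2893]/1.21 = 0.6151. B = V − Δ·S = 8.4928.
Root portfolio cost Δ·25+B reproduces V0=0.6151.

(0,0): Delta=-0.3151 Bond=8.4928
(1,0): Delta=-1.0000 Bond=23.2893
(1,1): Delta=-0.2692 Bond=8.8304
V0=0.6151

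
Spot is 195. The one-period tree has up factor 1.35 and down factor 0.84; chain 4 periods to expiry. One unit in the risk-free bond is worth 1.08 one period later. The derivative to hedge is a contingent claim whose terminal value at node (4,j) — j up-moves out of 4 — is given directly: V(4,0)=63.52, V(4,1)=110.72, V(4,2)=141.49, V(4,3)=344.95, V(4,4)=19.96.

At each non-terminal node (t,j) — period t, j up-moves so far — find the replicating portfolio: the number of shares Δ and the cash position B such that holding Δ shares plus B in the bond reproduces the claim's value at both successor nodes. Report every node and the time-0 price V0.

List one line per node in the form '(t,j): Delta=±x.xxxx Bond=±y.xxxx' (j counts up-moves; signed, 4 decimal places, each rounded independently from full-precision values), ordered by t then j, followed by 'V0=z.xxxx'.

(0,0): Delta=0.4540 Bond=33.2807
(1,0): Delta=0.7555 Bond=-13.4536
(1,1): Delta=0.2429 Bond=91.5144
(2,0): Delta=0.5208 Bond=17.7686
(2,1): Delta=0.9198 Bond=-50.8656
(2,2): Delta=-0.2310 Bond=267.2494
(3,0): Delta=0.8008 Bond=-13.1678
(3,1): Delta=0.3248 Bond=55.5926
(3,2): Delta=1.3364 Bond=-179.2783
(3,3): Delta=-1.3282 Bond=815.0256
V0=121.8031

Under the risk-neutral measure, an up-move has probability p* = (R−d)/(u−d) = 0.4706 and values discount at R = 1.08.
At expiry t=4: V(4,0)=63.5200, V(4,1)=110.7200, V(4,2)=141.4900, V(4,3)=344.9500, V(4,4)=19.9600
Node (3,0) S=115.5773: V=(p*·110.7200+(1−p*)·63.5200)/1.08=79.3813; Δ=(110.7200−63.5200)/(156.0293−97.0849)=0.8008; B=V−Δ·S=-13.1678
Node (3,1) S=185.7492: V=(p*·141.4900+(1−p*)·110.7200)/1.08=115.9259; Δ=(141.4900−110.7200)/(250.7614−156.0293)=0.3248; B=V−Δ·S=55.5926
Node (3,2) S=298.5255: V=(p*·344.9500+(1−p*)·141.4900)/1.08=219.6629; Δ=(344.9500−141.4900)/(403.0094−250.7614)=1.3364; B=V−Δ·S=-179.2783
Node (3,3) S=479.7731: V=(p*·19.9600+(1−p*)·344.9500)/1.08=177.7903; Δ=(19.9600−344.9500)/(647.6937−403.0094)=-1.3282; B=V−Δ·S=815.0256
Node (2,0) S=137.5920: V=(p*·115.9259+(1−p*)·79.3813)/1.08=89.4248; Δ=(115.9259−79.3813)/(185.7492−115.5773)=0.5208; B=V−Δ·S=17.7686
Node (2,1) S=221.1300: V=(p*·219.6629+(1−p*)·115.9259)/1.08=152.5401; Δ=(219.6629−115.9259)/(298.5255−185.7492)=0.9198; B=V−Δ·S=-50.8656
Node (2,2) S=355.3875: V=(p*·177.7903+(1−p*)·219.6629)/1.08=185.1464; Δ=(177.7903−219.6629)/(479.7731−298.5255)=-0.2310; B=V−Δ·S=267.2494
Node (1,0) S=163.8000: V=(p*·152.5401+(1−p*)·89.4248)/1.08=110.3019; Δ=(152.5401−89.4248)/(221.1300−137.5920)=0.7555; B=V−Δ·S=-13.4536
Node (1,1) S=263.2500: V=(p*·185.1464+(1−p*)·152.5401)/1.08=155.4484; Δ=(185.1464−152.5401)/(355.3875−221.1300)=0.2429; B=V−Δ·S=91.5144
Node (0,0) S=195.0000: V=(p*·155.4484+(1−p*)·110.3019)/1.08=121.8031; Δ=(155.4484−110.3019)/(263.2500−163.8000)=0.4540; B=V−Δ·S=33.2807
Each (Δ,B) replicates both successor values, so the strategy is self-financing and V0 is arbitrage-free.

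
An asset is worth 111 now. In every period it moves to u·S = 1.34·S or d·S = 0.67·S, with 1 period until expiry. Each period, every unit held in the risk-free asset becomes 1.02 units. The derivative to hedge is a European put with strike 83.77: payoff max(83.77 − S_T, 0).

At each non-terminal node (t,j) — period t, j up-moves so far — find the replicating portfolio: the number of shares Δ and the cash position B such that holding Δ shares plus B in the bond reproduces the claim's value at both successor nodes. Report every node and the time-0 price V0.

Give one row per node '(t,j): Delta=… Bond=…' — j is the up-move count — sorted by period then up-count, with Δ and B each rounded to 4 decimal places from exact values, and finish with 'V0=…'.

(0,0): Delta=-0.1264 Bond=18.4314
V0=4.4015

The replicating-portfolio and risk-neutral prices coincide; use p* = (1.02−0.67)/(1.34−0.67) = 0.5224 for the latter.
Payoff layer (t=1): V(1,0)=9.4000, V(1,1)=0.0000
(0,0): S=111.0000. Δ = (V_up−V_dn)/(S_up−S_dn) = (0.0000−9.4000)/(148.7400−74.3700) = -0.1264. V = [p*·0.0000 + (1−p*)·9.4000]/1.02 = 4.4015. B = V − Δ·S = 18.4314.
The time-0 hedge costs 4.4015, which is the no-arbitrage price.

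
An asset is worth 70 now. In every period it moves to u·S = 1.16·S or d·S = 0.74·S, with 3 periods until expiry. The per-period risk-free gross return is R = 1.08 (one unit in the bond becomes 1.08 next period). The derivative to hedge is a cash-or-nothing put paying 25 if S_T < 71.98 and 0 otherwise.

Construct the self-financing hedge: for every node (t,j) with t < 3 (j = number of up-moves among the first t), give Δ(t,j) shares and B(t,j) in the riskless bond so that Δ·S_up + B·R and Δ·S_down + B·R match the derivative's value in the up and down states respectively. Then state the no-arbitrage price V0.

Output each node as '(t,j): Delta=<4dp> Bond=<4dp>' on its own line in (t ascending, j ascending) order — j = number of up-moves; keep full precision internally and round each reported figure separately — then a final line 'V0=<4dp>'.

Since d<R<u, set p* = (R−d)/(u−d) = 0.8095; price each node as the discounted p*-expectation of its children.
Payoff layer (t=3): V(3,0)=25.0000, V(3,1)=25.0000, V(3,2)=25.0000, V(3,3)=0.0000
(2,0): S=38.3320. Δ = (V_up−V_dn)/(S_up−S_dn) = (25.0000−25.0000)/(44.4651−28.3657) = 0.0000. V = [p*·25.0000 + (1−p*)·25.0000]/1.08 = 23.1481. B = V − Δ·S = 23.1481.
(2,1): S=60.0880. Δ = (V_up−V_dn)/(S_up−S_dn) = (25.0000−25.0000)/(69.7021−44.4651) = 0.0000. V = [p*·25.0000 + (1−p*)·25.0000]/1.08 = 23.1481. B = V − Δ·S = 23.1481.
(2,2): S=94.1920. Δ = (V_up−V_dn)/(S_up−S_dn) = (0.0000−25.0000)/(109.2627−69.7021) = -0.6319. V = [p*·0.0000 + (1−p*)·25.0000]/1.08 = 4.4092. B = V − Δ·S = 63.9330.
(1,0): S=51.8000. Δ = (V_up−V_dn)/(S_up−S_dn) = (23.1481−23.1481)/(60.0880−38.3320) = 0.0000. V = [p*·23.1481 + (1−p*)·23.1481]/1.08 = 21.4335. B = V − Δ·S = 21.4335.
(1,1): S=81.2000. Δ = (V_up−V_dn)/(S_up−S_dn) = (4.4092−23.1481)/(94.1920−60.0880) = -0.5495. V = [p*·4.4092 + (1−p*)·23.1481]/1.08 = 7.3875. B = V − Δ·S = 52.0041.
(0,0): S=70.0000. Δ = (V_up−V_dn)/(S_up−S_dn) = (7.3875−21.4335)/(81.2000−51.8000) = -0.4778. V = [p*·7.3875 + (1−p*)·21.4335]/1.08 = 9.3175. B = V − Δ·S = 42.7603.
The time-0 hedge costs 9.3175, which is the no-arbitrage price.

(0,0): Delta=-0.4778 Bond=42.7603
(1,0): Delta=0.0000 Bond=21.4335
(1,1): Delta=-0.5495 Bond=52.0041
(2,0): Delta=0.0000 Bond=23.1481
(2,1): Delta=0.0000 Bond=23.1481
(2,2): Delta=-0.6319 Bond=63.9330
V0=9.3175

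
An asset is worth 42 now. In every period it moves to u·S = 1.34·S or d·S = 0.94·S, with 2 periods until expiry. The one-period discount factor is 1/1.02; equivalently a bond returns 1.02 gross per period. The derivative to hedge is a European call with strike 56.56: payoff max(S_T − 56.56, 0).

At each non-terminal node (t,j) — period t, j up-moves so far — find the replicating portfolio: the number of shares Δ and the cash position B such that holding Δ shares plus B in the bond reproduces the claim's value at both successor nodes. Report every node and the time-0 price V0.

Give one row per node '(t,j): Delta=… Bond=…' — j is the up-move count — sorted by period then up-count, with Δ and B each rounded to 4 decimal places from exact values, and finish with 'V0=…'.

Under the risk-neutral measure, an up-move has probability p* = (R−d)/(u−d) = 0.2000 and values discount at R = 1.02.
At expiry t=2: V(2,0)=0.0000, V(2,1)=0.0000, V(2,2)=18.8552
Node (1,0) S=39.4800: V=(p*·0.0000+(1−p*)·0.0000)/1.02=0.0000; Δ=(0.0000−0.0000)/(52.9032−37.1112)=0.0000; B=V−Δ·S=0.0000
Node (1,1) S=56.2800: V=(p*·18.8552+(1−p*)·0.0000)/1.02=3.6971; Δ=(18.8552−0.0000)/(75.4152−52.9032)=0.8376; B=V−Δ·S=-43.4409
Node (0,0) S=42.0000: V=(p*·3.6971+(1−p*)·0.0000)/1.02=0.7249; Δ=(3.6971−0.0000)/(56.2800−39.4800)=0.2201; B=V−Δ·S=-8.5178
Self-financing check: at every node Δ·S+B equals the discounted successor values.

(0,0): Delta=0.2201 Bond=-8.5178
(1,0): Delta=0.0000 Bond=0.0000
(1,1): Delta=0.8376 Bond=-43.4409
V0=0.7249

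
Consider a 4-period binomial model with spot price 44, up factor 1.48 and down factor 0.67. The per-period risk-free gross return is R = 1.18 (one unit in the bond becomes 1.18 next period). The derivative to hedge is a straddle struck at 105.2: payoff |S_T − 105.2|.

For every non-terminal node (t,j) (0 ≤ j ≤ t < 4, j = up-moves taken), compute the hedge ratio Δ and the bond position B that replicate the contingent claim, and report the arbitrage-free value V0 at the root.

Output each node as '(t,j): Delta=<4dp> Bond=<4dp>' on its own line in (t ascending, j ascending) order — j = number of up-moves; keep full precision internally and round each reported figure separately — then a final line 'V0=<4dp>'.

(0,0): Delta=-0.0971 Bond=31.7048
(1,0): Delta=-1.0000 Bond=64.0280
(1,1): Delta=0.1433 Bond=21.7550
(2,0): Delta=-1.0000 Bond=75.5530
(2,1): Delta=-1.0000 Bond=75.5530
(2,2): Delta=0.4477 Bond=-3.6715
(3,0): Delta=-1.0000 Bond=89.1525
(3,1): Delta=-1.0000 Bond=89.1525
(3,2): Delta=-1.0000 Bond=89.1525
(3,3): Delta=0.8333 Bond=-59.3235
V0=27.4306

No-arbitrage ⇒ martingale measure with p* = (R−d)/(u−d) = 0.6296.
At expiry t=4: V(4,0)=96.3335, V(4,1)=85.6143, V(4,2)=61.9361, V(4,3)=9.6320, V(4,4)=105.9055
  t=3,j=0: stock 13.2336 → up 19.5857 (V=85.6143), down 8.8665 (V=96.3335). Price 75.9190; hedge Δ=-1.0000, bond B=89.1525.
  t=3,j=1: stock 29.2324 → up 43.2639 (V=61.9361), down 19.5857 (V=85.6143). Price 59.9202; hedge Δ=-1.0000, bond B=89.1525.
  t=3,j=2: stock 64.5730 → up 95.5680 (V=9.6320), down 43.2639 (V=61.9361). Price 24.5796; hedge Δ=-1.0000, bond B=89.1525.
  t=3,j=3: stock 142.6388 → up 211.1055 (V=105.9055), down 95.5680 (V=9.6320). Price 59.5327; hedge Δ=0.8333, bond B=-59.3235.
  t=2,j=0: stock 19.7516 → up 29.2324 (V=59.9202), down 13.2336 (V=75.9190). Price 55.8014; hedge Δ=-1.0000, bond B=75.5530.
  t=2,j=1: stock 43.6304 → up 64.5730 (V=24.5796), down 29.2324 (V=59.9202). Price 31.9226; hedge Δ=-1.0000, bond B=75.5530.
  t=2,j=2: stock 96.3776 → up 142.6388 (V=59.5327), down 64.5730 (V=24.5796). Price 39.4806; hedge Δ=0.4477, bond B=-3.6715.
  t=1,j=0: stock 29.4800 → up 43.6304 (V=31.9226), down 19.7516 (V=55.8014). Price 34.5480; hedge Δ=-1.0000, bond B=64.0280.
  t=1,j=1: stock 65.1200 → up 96.3776 (V=39.4806), down 43.6304 (V=31.9226). Price 31.0859; hedge Δ=0.1433, bond B=21.7550.
  t=0,j=0: stock 44.0000 → up 65.1200 (V=31.0859), down 29.4800 (V=34.5480). Price 27.4306; hedge Δ=-0.0971, bond B=31.7048.
Check: Δ(0,0)·S0 + B(0,0) = 27.4306 = V0.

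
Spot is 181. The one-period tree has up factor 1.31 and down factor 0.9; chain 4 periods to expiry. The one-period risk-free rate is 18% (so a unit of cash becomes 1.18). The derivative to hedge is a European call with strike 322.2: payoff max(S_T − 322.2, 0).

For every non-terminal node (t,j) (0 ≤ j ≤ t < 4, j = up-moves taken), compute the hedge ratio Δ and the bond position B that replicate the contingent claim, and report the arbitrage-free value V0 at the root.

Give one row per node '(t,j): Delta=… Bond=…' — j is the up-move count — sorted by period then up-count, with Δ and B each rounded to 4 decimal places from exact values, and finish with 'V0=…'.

No-arbitrage ⇒ martingale measure with p* = (R−d)/(u−d) = 0.6829.
Payoff layer (t=4): V(4,0)=0.0000, V(4,1)=0.0000, V(4,2)=0.0000, V(4,3)=44.0140, V(4,4)=210.8449
Node (3,0) S=131.9490: V=(p*·0.0000+(1−p*)·0.0000)/1.18=0.0000; Δ=(0.0000−0.0000)/(172.8532−118.7541)=0.0000; B=V−Δ·S=0.0000
Node (3,1) S=192.0591: V=(p*·0.0000+(1−p*)·0.0000)/1.18=0.0000; Δ=(0.0000−0.0000)/(251.5974−172.8532)=0.0000; B=V−Δ·S=0.0000
Node (3,2) S=279.5527: V=(p*·44.0140+(1−p*)·0.0000)/1.18=25.4732; Δ=(44.0140−0.0000)/(366.2140−251.5974)=0.3840; B=V−Δ·S=-81.8781
Node (3,3) S=406.9045: V=(p*·210.8449+(1−p*)·44.0140)/1.18=133.8536; Δ=(210.8449−44.0140)/(533.0449−366.2140)=1.0000; B=V−Δ·S=-273.0508
Node (2,0) S=146.6100: V=(p*·0.0000+(1−p*)·0.0000)/1.18=0.0000; Δ=(0.0000−0.0000)/(192.0591−131.9490)=0.0000; B=V−Δ·S=0.0000
Node (2,1) S=213.3990: V=(p*·25.4732+(1−p*)·0.0000)/1.18=14.7426; Δ=(25.4732−0.0000)/(279.5527−192.0591)=0.2911; B=V−Δ·S=-47.3871
Node (2,2) S=310.6141: V=(p*·133.8536+(1−p*)·25.4732)/1.18=84.3128; Δ=(133.8536−25.4732)/(406.9045−279.5527)=0.8510; B=V−Δ·S=-180.0297
Node (1,0) S=162.9000: V=(p*·14.7426+(1−p*)·0.0000)/1.18=8.5323; Δ=(14.7426−0.0000)/(213.3990−146.6100)=0.2207; B=V−Δ·S=-27.4253
Node (1,1) S=237.1100: V=(p*·84.3128+(1−p*)·14.7426)/1.18=52.7576; Δ=(84.3128−14.7426)/(310.6141−213.3990)=0.7156; B=V−Δ·S=-116.9257
Node (0,0) S=181.0000: V=(p*·52.7576+(1−p*)·8.5323)/1.18=32.8262; Δ=(52.7576−8.5323)/(237.1100−162.9000)=0.5959; B=V−Δ·S=-75.0403
Check: Δ(0,0)·S0 + B(0,0) = 32.8262 = V0.

(0,0): Delta=0.5959 Bond=-75.0403
(1,0): Delta=0.2207 Bond=-27.4253
(1,1): Delta=0.7156 Bond=-116.9257
(2,0): Delta=0.0000 Bond=0.0000
(2,1): Delta=0.2911 Bond=-47.3871
(2,2): Delta=0.8510 Bond=-180.0297
(3,0): Delta=0.0000 Bond=0.0000
(3,1): Delta=0.0000 Bond=0.0000
(3,2): Delta=0.3840 Bond=-81.8781
(3,3): Delta=1.0000 Bond=-273.0508
V0=32.8262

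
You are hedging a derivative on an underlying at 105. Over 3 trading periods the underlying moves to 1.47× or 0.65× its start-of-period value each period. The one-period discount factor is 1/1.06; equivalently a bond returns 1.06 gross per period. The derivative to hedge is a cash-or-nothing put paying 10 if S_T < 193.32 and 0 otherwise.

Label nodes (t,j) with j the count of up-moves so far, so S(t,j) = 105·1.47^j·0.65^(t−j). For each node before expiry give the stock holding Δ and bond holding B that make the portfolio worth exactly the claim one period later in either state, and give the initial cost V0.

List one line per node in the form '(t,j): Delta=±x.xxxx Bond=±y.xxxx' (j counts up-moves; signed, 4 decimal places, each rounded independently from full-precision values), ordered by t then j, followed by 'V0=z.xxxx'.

Under the risk-neutral measure, an up-move has probability p* = (R−d)/(u−d) = 0.5000 and values discount at R = 1.06.
Terminal payoffs: V(3,0)=10.0000, V(3,1)=10.0000, V(3,2)=10.0000, V(3,3)=0.0000
  t=2,j=0: stock 44.3625 → up 65.2129 (V=10.0000), down 28.8356 (V=10.0000). Price 9.4340; hedge Δ=0.0000, bond B=9.4340.
  t=2,j=1: stock 100.3275 → up 147.4814 (V=10.0000), down 65.2129 (V=10.0000). Price 9.4340; hedge Δ=0.0000, bond B=9.4340.
  t=2,j=2: stock 226.8945 → up 333.5349 (V=0.0000), down 147.4814 (V=10.0000). Price 4.7170; hedge Δ=-0.0537, bond B=16.9121.
  t=1,j=0: stock 68.2500 → up 100.3275 (V=9.4340), down 44.3625 (V=9.4340). Price 8.9000; hedge Δ=0.0000, bond B=8.9000.
  t=1,j=1: stock 154.3500 → up 226.8945 (V=4.7170), down 100.3275 (V=9.4340). Price 6.6750; hedge Δ=-0.0373, bond B=12.4274.
  t=0,j=0: stock 105.0000 → up 154.3500 (V=6.6750), down 68.2500 (V=8.9000). Price 7.3467; hedge Δ=-0.0258, bond B=10.0601.
Root portfolio cost Δ·105+B reproduces V0=7.3467.

(0,0): Delta=-0.0258 Bond=10.0601
(1,0): Delta=0.0000 Bond=8.9000
(1,1): Delta=-0.0373 Bond=12.4274
(2,0): Delta=0.0000 Bond=9.4340
(2,1): Delta=0.0000 Bond=9.4340
(2,2): Delta=-0.0537 Bond=16.9121
V0=7.3467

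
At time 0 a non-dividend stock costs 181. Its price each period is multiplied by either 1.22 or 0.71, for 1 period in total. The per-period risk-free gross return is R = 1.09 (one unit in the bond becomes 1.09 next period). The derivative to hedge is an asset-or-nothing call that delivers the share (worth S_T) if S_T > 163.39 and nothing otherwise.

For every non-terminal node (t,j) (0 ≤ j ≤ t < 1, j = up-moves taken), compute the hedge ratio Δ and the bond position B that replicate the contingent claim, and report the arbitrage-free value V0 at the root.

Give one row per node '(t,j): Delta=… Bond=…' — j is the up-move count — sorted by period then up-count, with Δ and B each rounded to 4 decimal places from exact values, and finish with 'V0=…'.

(0,0): Delta=2.3922 Bond=-282.0331
V0=150.9473

Under the risk-neutral measure, an up-move has probability p* = (R−d)/(u−d) = 0.7451 and values discount at R = 1.09.
At expiry t=1: V(1,0)=0.0000, V(1,1)=220.8200
(0,0): S=181.0000. Δ = (V_up−V_dn)/(S_up−S_dn) = (220.8200−0.0000)/(220.8200−128.5100) = 2.3922. V = [p*·220.8200 + (1−p*)·0.0000]/1.09 = 150.9473. B = V − Δ·S = -282.0331.
Each (Δ,B) replicates both successor values, so the strategy is self-financing and V0 is arbitrage-free.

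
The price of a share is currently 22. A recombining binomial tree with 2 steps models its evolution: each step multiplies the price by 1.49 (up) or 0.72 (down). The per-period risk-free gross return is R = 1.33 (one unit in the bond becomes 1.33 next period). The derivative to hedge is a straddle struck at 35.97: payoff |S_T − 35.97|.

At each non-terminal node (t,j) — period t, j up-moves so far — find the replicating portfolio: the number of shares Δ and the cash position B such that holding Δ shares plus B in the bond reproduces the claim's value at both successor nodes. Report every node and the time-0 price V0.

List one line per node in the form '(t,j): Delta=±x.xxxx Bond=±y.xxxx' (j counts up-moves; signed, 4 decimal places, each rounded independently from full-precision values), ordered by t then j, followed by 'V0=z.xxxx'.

(0,0): Delta=-0.0948 Bond=9.5536
(1,0): Delta=-1.0000 Bond=27.0451
(1,1): Delta=0.0200 Bond=8.9453
V0=7.4686

No-arbitrage ⇒ martingale measure with p* = (R−d)/(u−d) = 0.7922.
Terminal payoffs: V(2,0)=24.5652, V(2,1)=12.3684, V(2,2)=12.8722
Node (1,0) S=15.8400: V=(p*·12.3684+(1−p*)·24.5652)/1.33=11.2051; Δ=(12.3684−24.5652)/(23.6016−11.4048)=-1.0000; B=V−Δ·S=27.0451
Node (1,1) S=32.7800: V=(p*·12.8722+(1−p*)·12.3684)/1.33=9.5996; Δ=(12.8722−12.3684)/(48.8422−23.6016)=0.0200; B=V−Δ·S=8.9453
Node (0,0) S=22.0000: V=(p*·9.5996+(1−p*)·11.2051)/1.33=7.4686; Δ=(9.5996−11.2051)/(32.7800−15.8400)=-0.0948; B=V−Δ·S=9.5536
Check: Δ(0,0)·S0 + B(0,0) = 7.4686 = V0.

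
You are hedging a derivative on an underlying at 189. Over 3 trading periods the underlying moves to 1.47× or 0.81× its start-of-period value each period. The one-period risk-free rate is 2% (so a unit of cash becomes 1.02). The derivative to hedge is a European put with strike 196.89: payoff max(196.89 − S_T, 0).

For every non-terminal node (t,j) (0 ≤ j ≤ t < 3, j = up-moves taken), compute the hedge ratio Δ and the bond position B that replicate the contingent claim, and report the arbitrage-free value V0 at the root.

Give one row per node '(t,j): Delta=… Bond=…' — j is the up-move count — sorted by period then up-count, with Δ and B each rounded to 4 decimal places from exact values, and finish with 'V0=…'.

The replicating-portfolio and risk-neutral prices coincide; use p* = (1.02−0.81)/(1.47−0.81) = 0.3182 for the latter.
Payoff layer (t=3): V(3,0)=96.4477, V(3,1)=14.6057, V(3,2)=0.0000, V(3,3)=0.0000
(2,0): S=124.0029. Δ = (V_up−V_dn)/(S_up−S_dn) = (14.6057−96.4477)/(182.2843−100.4423) = -1.0000. V = [p*·14.6057 + (1−p*)·96.4477]/1.02 = 69.0265. B = V − Δ·S = 193.0294.
(2,1): S=225.0423. Δ = (V_up−V_dn)/(S_up−S_dn) = (0.0000−14.6057)/(330.8122−182.2843) = -0.0983. V = [p*·0.0000 + (1−p*)·14.6057]/1.02 = 9.7632. B = V − Δ·S = 31.8931.
(2,2): S=408.4101. Δ = (V_up−V_dn)/(S_up−S_dn) = (0.0000−0.0000)/(600.3628−330.8122) = 0.0000. V = [p*·0.0000 + (1−p*)·0.0000]/1.02 = 0.0000. B = V − Δ·S = 0.0000.
(1,0): S=153.0900. Δ = (V_up−V_dn)/(S_up−S_dn) = (9.7632−69.0265)/(225.0423−124.0029) = -0.5865. V = [p*·9.7632 + (1−p*)·69.0265]/1.02 = 49.1863. B = V − Δ·S = 138.9792.
(1,1): S=277.8300. Δ = (V_up−V_dn)/(S_up−S_dn) = (0.0000−9.7632)/(408.4101−225.0423) = -0.0532. V = [p*·0.0000 + (1−p*)·9.7632]/1.02 = 6.5262. B = V − Δ·S = 21.3189.
(0,0): S=189.0000. Δ = (V_up−V_dn)/(S_up−S_dn) = (6.5262−49.1863)/(277.8300−153.0900) = -0.3420. V = [p*·6.5262 + (1−p*)·49.1863]/1.02 = 34.9143. B = V − Δ·S = 99.5508.
The time-0 hedge costs 34.9143, which is the no-arbitrage price.

(0,0): Delta=-0.3420 Bond=99.5508
(1,0): Delta=-0.5865 Bond=138.9792
(1,1): Delta=-0.0532 Bond=21.3189
(2,0): Delta=-1.0000 Bond=193.0294
(2,1): Delta=-0.0983 Bond=31.8931
(2,2): Delta=0.0000 Bond=0.0000
V0=34.9143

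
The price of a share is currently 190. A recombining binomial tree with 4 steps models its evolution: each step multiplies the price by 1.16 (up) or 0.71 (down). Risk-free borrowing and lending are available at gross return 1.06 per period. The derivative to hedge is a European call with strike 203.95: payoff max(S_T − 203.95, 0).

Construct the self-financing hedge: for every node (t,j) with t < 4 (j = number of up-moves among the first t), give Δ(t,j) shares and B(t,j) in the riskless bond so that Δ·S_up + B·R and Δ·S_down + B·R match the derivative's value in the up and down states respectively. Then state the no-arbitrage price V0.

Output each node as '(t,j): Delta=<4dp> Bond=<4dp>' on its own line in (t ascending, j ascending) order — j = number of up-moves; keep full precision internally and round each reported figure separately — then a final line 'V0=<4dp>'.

(0,0): Delta=0.6428 Bond=-79.3433
(1,0): Delta=0.0587 Bond=-5.3010
(1,1): Delta=0.7450 Bond=-106.6190
(2,0): Delta=0.0000 Bond=0.0000
(2,1): Delta=0.0689 Bond=-7.2246
(2,2): Delta=0.8632 Bond=-143.2423
(3,0): Delta=0.0000 Bond=0.0000
(3,1): Delta=0.0000 Bond=0.0000
(3,2): Delta=0.0810 Bond=-9.8460
(3,3): Delta=1.0000 Bond=-192.4057
V0=42.7934

No-arbitrage ⇒ martingale measure with p* = (R−d)/(u−d) = 0.7778.
Terminal values V(4,·): V(4,0)=0.0000, V(4,1)=0.0000, V(4,2)=0.0000, V(4,3)=6.6149, V(4,4)=140.0715
Node (3,0) S=68.0031: V=(p*·0.0000+(1−p*)·0.0000)/1.06=0.0000; Δ=(0.0000−0.0000)/(78.8836−48.2822)=0.0000; B=V−Δ·S=0.0000
Node (3,1) S=111.1036: V=(p*·0.0000+(1−p*)·0.0000)/1.06=0.0000; Δ=(0.0000−0.0000)/(128.8802−78.8836)=0.0000; B=V−Δ·S=0.0000
Node (3,2) S=181.5214: V=(p*·6.6149+(1−p*)·0.0000)/1.06=4.8537; Δ=(6.6149−0.0000)/(210.5649−128.8802)=0.0810; B=V−Δ·S=-9.8460
Node (3,3) S=296.5702: V=(p*·140.0715+(1−p*)·6.6149)/1.06=104.1646; Δ=(140.0715−6.6149)/(344.0215−210.5649)=1.0000; B=V−Δ·S=-192.4057
Node (2,0) S=95.7790: V=(p*·0.0000+(1−p*)·0.0000)/1.06=0.0000; Δ=(0.0000−0.0000)/(111.1036−68.0031)=0.0000; B=V−Δ·S=0.0000
Node (2,1) S=156.4840: V=(p*·4.8537+(1−p*)·0.0000)/1.06=3.5614; Δ=(4.8537−0.0000)/(181.5214−111.1036)=0.0689; B=V−Δ·S=-7.2246
Node (2,2) S=255.6640: V=(p*·104.1646+(1−p*)·4.8537)/1.06=77.4486; Δ=(104.1646−4.8537)/(296.5702−181.5214)=0.8632; B=V−Δ·S=-143.2423
Node (1,0) S=134.9000: V=(p*·3.5614+(1−p*)·0.0000)/1.06=2.6132; Δ=(3.5614−0.0000)/(156.4840−95.7790)=0.0587; B=V−Δ·S=-5.3010
Node (1,1) S=220.4000: V=(p*·77.4486+(1−p*)·3.5614)/1.06=57.5747; Δ=(77.4486−3.5614)/(255.6640−156.4840)=0.7450; B=V−Δ·S=-106.6190
Node (0,0) S=190.0000: V=(p*·57.5747+(1−p*)·2.6132)/1.06=42.7934; Δ=(57.5747−2.6132)/(220.4000−134.9000)=0.6428; B=V−Δ·S=-79.3433
The time-0 hedge costs 42.7934, which is the no-arbitrage price.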